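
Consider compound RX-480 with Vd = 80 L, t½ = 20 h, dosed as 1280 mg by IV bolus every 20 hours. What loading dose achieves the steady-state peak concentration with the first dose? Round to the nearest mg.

f = (1/2)^(20/20) ≈ 0.500000; accumulation ratio R = 1/(1−f) ≈ 2.00000.
Loading dose to hit Cmax,ss on first dose: D_load = D_maint·R ≈ 1280 × 2.00000 ≈ 2560.00 mg.

2560 mg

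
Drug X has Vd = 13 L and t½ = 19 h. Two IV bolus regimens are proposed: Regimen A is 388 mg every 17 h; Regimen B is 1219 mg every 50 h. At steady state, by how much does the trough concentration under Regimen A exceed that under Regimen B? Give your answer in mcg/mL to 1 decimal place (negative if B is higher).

16.7 mcg/mL

Regimen A: f = (1/2)^(17/19) ≈ 0.5378; Cmin,ss = (388/13)·f/(1−f) ≈ 34.728 mcg/mL.
Regimen B: f = (1/2)^(50/19) ≈ 0.1614; Cmin,ss = (1219/13)·f/(1−f) ≈ 18.047 mcg/mL.
Difference ≈ 34.728 − 18.047 ≈ 16.681 mcg/mL.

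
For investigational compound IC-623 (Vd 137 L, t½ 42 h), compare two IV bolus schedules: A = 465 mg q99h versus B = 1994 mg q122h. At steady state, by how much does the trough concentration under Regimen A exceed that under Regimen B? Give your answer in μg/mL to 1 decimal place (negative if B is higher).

-1.4 μg/mL

Regimen A: f = (1/2)^(99/42) ≈ 0.1952; Cmin,ss = (465/137)·f/(1−f) ≈ 0.823 μg/mL.
Regimen B: f = (1/2)^(122/42) ≈ 0.1335; Cmin,ss = (1994/137)·f/(1−f) ≈ 2.242 μg/mL.
Difference ≈ 0.823 − 2.242 ≈ -1.419 μg/mL.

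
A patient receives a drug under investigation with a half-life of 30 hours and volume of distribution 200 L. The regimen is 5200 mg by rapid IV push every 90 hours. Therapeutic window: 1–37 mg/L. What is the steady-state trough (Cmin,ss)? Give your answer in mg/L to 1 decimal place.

3.7 mg/L

τ = 90 h = 3 half-lives, so f = (1/2)^3 = 0.125.
Accumulation ratio R = 1/(1 − f) = 1/0.875 = 8/7.
Single-dose peak C₀ = D/Vd = 5200/200 = 26 mg/L.
Steady-state peak Cmax,ss = C₀·R = 26 × 8/7 ≈ 29.714 mg/L.
Steady-state trough Cmin,ss = Cmax,ss·f ≈ 29.714 × 0.125 ≈ 3.714 mg/L.
Trough 3.7 mg/L vs MEC 1 mg/L: adequate.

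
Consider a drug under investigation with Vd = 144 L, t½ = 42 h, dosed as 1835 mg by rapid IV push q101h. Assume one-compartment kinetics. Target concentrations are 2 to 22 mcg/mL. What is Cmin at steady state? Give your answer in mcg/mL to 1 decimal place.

3.0 mcg/mL

k = ln2/t½ = ln2/42 ≈ 0.016504 h⁻¹; fraction remaining f = e^(−kτ) = e^(−0.016504×101) ≈ 0.1888.
Each bolus raises the concentration by D/Vd = 1835/144 ≈ 12.743 mcg/mL.
Steady-state trough Cmin,ss = C₀·f/(1−f) ≈ 12.743 × 0.1888/0.8112 ≈ 2.966 mcg/mL.
Trough 3.0 mcg/mL vs MEC 2 mcg/mL: adequate.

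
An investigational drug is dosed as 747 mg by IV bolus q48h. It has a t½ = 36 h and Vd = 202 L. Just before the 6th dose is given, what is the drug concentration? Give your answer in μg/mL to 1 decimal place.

f = (1/2)^(τ/t½) = (1/2)^(48/36) ≈ 0.3969.
C₀ = D/Vd = 747/202 ≈ 3.698 μg/mL.
Before the 6th dose, 5 doses have been given. Superposition: Cmin = C₀·(f + f² + … + f^5).
≈ 3.698 × (0.3969 + 0.1575 + 0.0625 + 0.0248 + 0.0098) ≈ 3.698 × 0.6515 ≈ 2.409 μg/mL.

2.4 μg/mL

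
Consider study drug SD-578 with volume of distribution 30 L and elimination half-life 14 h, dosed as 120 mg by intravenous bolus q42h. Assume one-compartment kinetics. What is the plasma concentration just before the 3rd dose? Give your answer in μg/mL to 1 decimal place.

f = (1/2)^(τ/t½) = (1/2)^(42/14) ≈ 0.1250.
C₀ = D/Vd = 120/30 ≈ 4.000 μg/mL.
Before the 3rd dose, 2 doses have been given. Superposition: Cmin = C₀·(f + f²).
≈ 4.000 × (0.1250 + 0.0156) ≈ 4.000 × 0.1406 ≈ 0.562 μg/mL.

0.6 μg/mL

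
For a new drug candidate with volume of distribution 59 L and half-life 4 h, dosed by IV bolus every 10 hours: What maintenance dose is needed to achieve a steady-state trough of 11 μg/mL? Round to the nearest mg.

3022 mg

τ/t½ = 10/4 ≈ 2.5, so f = (1/2)^(10/4) ≈ 0.176777.
Cmin,ss = (D/Vd)·f/(1−f), so D = Cmin,ss·Vd·(1−f)/f.
D = 11 × 59 × (1−f)/f ≈ 11 × 59 × 4.65684 ≈ 3022.29 mg.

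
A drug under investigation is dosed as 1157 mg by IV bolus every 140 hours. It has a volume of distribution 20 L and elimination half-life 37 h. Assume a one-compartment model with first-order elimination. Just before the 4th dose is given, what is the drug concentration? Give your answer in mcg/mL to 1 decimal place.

f = (1/2)^(τ/t½) = (1/2)^(140/37) ≈ 0.0726.
C₀ = D/Vd = 1157/20 ≈ 57.850 mcg/mL.
Before the 4th dose, 3 doses have been given. Superposition: Cmin = C₀·(f + f² + … + f^3).
≈ 57.850 × (0.0726 + 0.0053 + 0.0004) ≈ 57.850 × 0.0783 ≈ 4.530 mcg/mL.

4.5 mcg/mL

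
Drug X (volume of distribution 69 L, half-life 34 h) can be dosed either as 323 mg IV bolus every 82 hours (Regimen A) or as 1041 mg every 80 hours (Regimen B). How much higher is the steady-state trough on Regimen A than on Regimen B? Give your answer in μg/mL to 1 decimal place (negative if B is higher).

Regimen A: f = (1/2)^(82/34) ≈ 0.1879; Cmin,ss = (323/69)·f/(1−f) ≈ 1.083 μg/mL.
Regimen B: f = (1/2)^(80/34) ≈ 0.1957; Cmin,ss = (1041/69)·f/(1−f) ≈ 3.671 μg/mL.
Difference ≈ 1.083 − 3.671 ≈ -2.588 μg/mL.

-2.6 μg/mL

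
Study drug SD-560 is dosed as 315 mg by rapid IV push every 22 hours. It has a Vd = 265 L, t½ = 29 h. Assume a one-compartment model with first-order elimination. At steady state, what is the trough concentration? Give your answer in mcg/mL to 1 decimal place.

1.7 mcg/mL

k = ln2/t½ = ln2/29 ≈ 0.023902 h⁻¹; fraction remaining f = e^(−kτ) = e^(−0.023902×22) ≈ 0.5911.
Each bolus raises the concentration by D/Vd = 315/265 ≈ 1.189 mcg/mL.
Steady-state trough Cmin,ss = C₀·f/(1−f) ≈ 1.189 × 0.5911/0.4089 ≈ 1.719 mcg/mL.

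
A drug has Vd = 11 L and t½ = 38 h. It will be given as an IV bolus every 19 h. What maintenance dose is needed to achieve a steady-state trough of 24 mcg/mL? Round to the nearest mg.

109 mg

τ/t½ = 19/38 ≈ 0.5, so f = (1/2)^(19/38) ≈ 0.707107.
Cmin,ss = (D/Vd)·f/(1−f), so D = Cmin,ss·Vd·(1−f)/f.
D = 24 × 11 × (1−f)/f ≈ 24 × 11 × 0.41421 ≈ 109.35 mg.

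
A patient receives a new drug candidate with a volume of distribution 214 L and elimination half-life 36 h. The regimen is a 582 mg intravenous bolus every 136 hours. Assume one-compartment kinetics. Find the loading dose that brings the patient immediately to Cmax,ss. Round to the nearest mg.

f = (1/2)^(136/36) ≈ 0.072908; accumulation ratio R = 1/(1−f) ≈ 1.07864.
Loading dose to hit Cmax,ss on first dose: D_load = D_maint·R ≈ 582 × 1.07864 ≈ 627.77 mg.

628 mg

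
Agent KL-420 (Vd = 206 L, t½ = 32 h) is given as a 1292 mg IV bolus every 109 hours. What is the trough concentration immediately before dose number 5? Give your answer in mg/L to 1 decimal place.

0.7 mg/L

f = (1/2)^(τ/t½) = (1/2)^(109/32) ≈ 0.0943.
C₀ = D/Vd = 1292/206 ≈ 6.272 mg/L.
Before the 5th dose, 4 doses have been given. Superposition: Cmin = C₀·(f + f² + … + f^4).
≈ 6.272 × (0.0943 + 0.0089 + 0.0008 + 0.0001) ≈ 6.272 × 0.1041 ≈ 0.653 mg/L.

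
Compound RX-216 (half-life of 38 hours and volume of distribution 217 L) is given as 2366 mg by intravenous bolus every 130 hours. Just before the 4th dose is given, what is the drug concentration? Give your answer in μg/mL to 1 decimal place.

1.1 μg/mL

f = (1/2)^(τ/t½) = (1/2)^(130/38) ≈ 0.0934.
C₀ = D/Vd = 2366/217 ≈ 10.903 μg/mL.
Before the 4th dose, 3 doses have been given. Superposition: Cmin = C₀·(f + f² + … + f^3).
≈ 10.903 × (0.0934 + 0.0087 + 0.0008) ≈ 10.903 × 0.1029 ≈ 1.122 μg/mL.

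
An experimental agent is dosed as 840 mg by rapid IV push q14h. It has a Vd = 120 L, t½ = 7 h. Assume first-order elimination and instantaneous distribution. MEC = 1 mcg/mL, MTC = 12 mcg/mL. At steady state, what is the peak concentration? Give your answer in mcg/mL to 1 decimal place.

9.3 mcg/mL

The dosing interval is 2 half-lives, so f = 2^(−2) = 0.25.
Accumulation ratio R = 1/(1 − f) = 1/0.75 = 4/3.
Single-dose peak C₀ = D/Vd = 840/120 = 7 mcg/mL.
Steady-state peak Cmax,ss = C₀·R = 7 × 4/3 ≈ 9.333 mcg/mL.
Peak 9.3 mcg/mL vs MTC 12 mcg/mL: below toxic threshold.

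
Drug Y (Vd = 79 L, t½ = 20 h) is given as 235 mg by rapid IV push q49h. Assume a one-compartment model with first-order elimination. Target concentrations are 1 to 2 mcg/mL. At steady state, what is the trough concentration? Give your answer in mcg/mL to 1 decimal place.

k = ln2/t½ = ln2/20 ≈ 0.034657 h⁻¹; fraction remaining f = e^(−kτ) = e^(−0.034657×49) ≈ 0.1830.
Accumulation ratio R = 1/(1 − f) ≈ 1/0.8170 ≈ 1.2240.
Single-dose peak C₀ = D/Vd = 235/79 ≈ 2.975 mcg/mL.
Cmax,ss = C₀/(1 − f) ≈ 2.975/0.8170 ≈ 3.641 mcg/mL.
One interval later, Cmin,ss = Cmax,ss·e^(−kτ) ≈ 3.641 × 0.1830 ≈ 0.666 mcg/mL.
Trough 0.7 mcg/mL vs MEC 1 mcg/mL: subtherapeutic.

0.7 mcg/mL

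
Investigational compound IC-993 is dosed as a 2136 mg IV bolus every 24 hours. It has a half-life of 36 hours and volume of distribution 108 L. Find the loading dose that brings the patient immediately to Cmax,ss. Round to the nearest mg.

5772 mg

f = (1/2)^(24/36) ≈ 0.629961; accumulation ratio R = 1/(1−f) ≈ 2.70242.
Loading dose to hit Cmax,ss on first dose: D_load = D_maint·R ≈ 2136 × 2.70242 ≈ 5772.37 mg.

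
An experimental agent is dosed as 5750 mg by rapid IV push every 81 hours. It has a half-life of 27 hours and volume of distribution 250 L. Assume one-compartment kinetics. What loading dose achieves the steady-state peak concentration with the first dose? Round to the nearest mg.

f = (1/2)^(81/27) ≈ 0.125000; accumulation ratio R = 1/(1−f) ≈ 1.14286.
Loading dose to hit Cmax,ss on first dose: D_load = D_maint·R ≈ 5750 × 1.14286 ≈ 6571.44 mg.

6571 mg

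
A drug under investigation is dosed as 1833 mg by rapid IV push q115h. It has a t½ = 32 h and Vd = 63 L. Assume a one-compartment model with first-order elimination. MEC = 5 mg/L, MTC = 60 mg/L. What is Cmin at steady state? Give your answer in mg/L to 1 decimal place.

Over one 115-h interval, 115/32 ≈ 3.5938 half-lives elapse, leaving f ≈ 0.0828 of each dose.
Each bolus raises the concentration by D/Vd = 1833/63 ≈ 29.095 mg/L.
Steady-state trough Cmin,ss = C₀·f/(1−f) ≈ 29.095 × 0.0828/0.9172 ≈ 2.627 mg/L.
Trough 2.6 mg/L vs MEC 5 mg/L: subtherapeutic.

2.6 mg/L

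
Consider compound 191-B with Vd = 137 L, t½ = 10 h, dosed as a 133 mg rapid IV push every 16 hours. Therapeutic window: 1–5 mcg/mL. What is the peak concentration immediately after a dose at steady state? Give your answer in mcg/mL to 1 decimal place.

Over one 16-h interval, 16/10 ≈ 1.6 half-lives elapse, leaving f ≈ 0.3299 of each dose.
Accumulation ratio R = 1/(1 − f) ≈ 1/0.6701 ≈ 1.4923.
Each bolus raises the concentration by D/Vd = 133/137 ≈ 0.971 mcg/mL.
Steady-state peak Cmax,ss = C₀·R ≈ 0.971 × 1.4923 ≈ 1.449 mcg/mL.
Peak 1.4 mcg/mL vs MTC 5 mcg/mL: below toxic threshold.

1.4 mcg/mL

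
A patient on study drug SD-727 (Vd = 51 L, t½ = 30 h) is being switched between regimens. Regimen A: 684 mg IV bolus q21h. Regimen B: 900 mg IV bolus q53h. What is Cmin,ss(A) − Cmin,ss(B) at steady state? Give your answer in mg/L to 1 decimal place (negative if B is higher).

Regimen A: f = (1/2)^(21/30) ≈ 0.6156; Cmin,ss = (684/51)·f/(1−f) ≈ 21.478 mg/L.
Regimen B: f = (1/2)^(53/30) ≈ 0.2939; Cmin,ss = (900/51)·f/(1−f) ≈ 7.345 mg/L.
Difference ≈ 21.478 − 7.345 ≈ 14.133 mg/L.

14.1 mg/L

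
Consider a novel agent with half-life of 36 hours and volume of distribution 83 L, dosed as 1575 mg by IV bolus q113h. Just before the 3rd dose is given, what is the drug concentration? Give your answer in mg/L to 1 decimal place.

2.4 mg/L

f = (1/2)^(τ/t½) = (1/2)^(113/36) ≈ 0.1135.
C₀ = D/Vd = 1575/83 ≈ 18.976 mg/L.
Before the 3rd dose, 2 doses have been given. Superposition: Cmin = C₀·(f + f²).
≈ 18.976 × (0.1135 + 0.0129) ≈ 18.976 × 0.1264 ≈ 2.399 mg/L.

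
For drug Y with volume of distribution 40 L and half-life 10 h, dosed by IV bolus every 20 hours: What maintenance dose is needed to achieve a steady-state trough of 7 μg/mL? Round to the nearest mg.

840 mg

τ/t½ = 20/10 ≈ 2, so f = (1/2)^(20/10) ≈ 0.250000.
Cmin,ss = (D/Vd)·f/(1−f), so D = Cmin,ss·Vd·(1−f)/f.
D = 7 × 40 × (1−f)/f ≈ 7 × 40 × 3.00000 ≈ 840.00 mg.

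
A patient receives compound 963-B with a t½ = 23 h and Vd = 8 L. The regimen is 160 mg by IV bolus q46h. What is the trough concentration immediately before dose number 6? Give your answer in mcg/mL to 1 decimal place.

6.7 mcg/mL

f = (1/2)^(τ/t½) = (1/2)^(46/23) ≈ 0.2500.
C₀ = D/Vd = 160/8 ≈ 20.000 mcg/mL.
Before the 6th dose, 5 doses have been given. Superposition: Cmin = C₀·(f + f² + … + f^5).
≈ 20.000 × (0.2500 + 0.0625 + 0.0156 + 0.0039 + 0.0010) ≈ 20.000 × 0.3330 ≈ 6.660 mcg/mL.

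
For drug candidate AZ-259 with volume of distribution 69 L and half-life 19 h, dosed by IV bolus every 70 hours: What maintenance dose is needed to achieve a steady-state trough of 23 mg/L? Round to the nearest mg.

τ/t½ = 70/19 ≈ 3.6842, so f = (1/2)^(70/19) ≈ 0.077793.
Cmin,ss = (D/Vd)·f/(1−f), so D = Cmin,ss·Vd·(1−f)/f.
D = 23 × 69 × (1−f)/f ≈ 23 × 69 × 11.85463 ≈ 18813.30 mg.

18813 mg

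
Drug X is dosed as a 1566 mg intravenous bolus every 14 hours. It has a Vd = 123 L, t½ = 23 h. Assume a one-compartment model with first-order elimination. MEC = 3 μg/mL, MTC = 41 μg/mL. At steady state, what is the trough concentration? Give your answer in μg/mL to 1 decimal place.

24.3 μg/mL

τ/t½ = 14/23 ≈ 0.6087, so fraction remaining f = (1/2)^(14/23) ≈ 0.6558.
Single-dose peak C₀ = D/Vd = 1566/123 ≈ 12.732 μg/mL.
Steady-state trough Cmin,ss = C₀·f/(1−f) ≈ 12.732 × 0.6558/0.3442 ≈ 24.258 μg/mL.
Trough 24.3 μg/mL vs MEC 3 μg/mL: adequate.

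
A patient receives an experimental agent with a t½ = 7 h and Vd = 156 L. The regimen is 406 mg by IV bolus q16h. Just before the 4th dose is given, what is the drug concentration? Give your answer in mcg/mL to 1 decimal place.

0.7 mcg/mL

f = (1/2)^(τ/t½) = (1/2)^(16/7) ≈ 0.2051.
C₀ = D/Vd = 406/156 ≈ 2.603 mcg/mL.
Before the 4th dose, 3 doses have been given. Superposition: Cmin = C₀·(f + f² + … + f^3).
≈ 2.603 × (0.2051 + 0.0421 + 0.0086) ≈ 2.603 × 0.2558 ≈ 0.666 mcg/mL.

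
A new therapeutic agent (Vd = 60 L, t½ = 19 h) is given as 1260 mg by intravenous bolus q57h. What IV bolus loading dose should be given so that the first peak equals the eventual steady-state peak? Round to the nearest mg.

f = (1/2)^(57/19) ≈ 0.125000; accumulation ratio R = 1/(1−f) ≈ 1.14286.
Loading dose to hit Cmax,ss on first dose: D_load = D_maint·R ≈ 1260 × 1.14286 ≈ 1440.00 mg.

1440 mg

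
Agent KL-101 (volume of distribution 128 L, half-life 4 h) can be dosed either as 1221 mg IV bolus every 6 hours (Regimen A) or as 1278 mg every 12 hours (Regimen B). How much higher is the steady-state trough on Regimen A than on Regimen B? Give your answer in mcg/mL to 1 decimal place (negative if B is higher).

Regimen A: f = (1/2)^(6/4) ≈ 0.3536; Cmin,ss = (1221/128)·f/(1−f) ≈ 5.218 mcg/mL.
Regimen B: f = (1/2)^(12/4) ≈ 0.1250; Cmin,ss = (1278/128)·f/(1−f) ≈ 1.426 mcg/mL.
Difference ≈ 5.218 − 1.426 ≈ 3.792 mcg/mL.

3.8 mcg/mL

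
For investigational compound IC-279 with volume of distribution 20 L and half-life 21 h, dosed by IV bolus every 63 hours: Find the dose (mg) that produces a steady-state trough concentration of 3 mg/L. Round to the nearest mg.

τ/t½ = 63/21 ≈ 3, so f = (1/2)^(63/21) ≈ 0.125000.
Cmin,ss = (D/Vd)·f/(1−f), so D = Cmin,ss·Vd·(1−f)/f.
D = 3 × 20 × (1−f)/f ≈ 3 × 20 × 7.00000 ≈ 420.00 mg.

420 mg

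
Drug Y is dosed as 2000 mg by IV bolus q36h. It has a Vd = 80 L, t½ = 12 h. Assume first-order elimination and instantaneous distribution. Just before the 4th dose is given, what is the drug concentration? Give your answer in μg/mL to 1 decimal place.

f = (1/2)^(τ/t½) = (1/2)^(36/12) ≈ 0.1250.
C₀ = D/Vd = 2000/80 ≈ 25.000 μg/mL.
Before the 4th dose, 3 doses have been given. Superposition: Cmin = C₀·(f + f² + … + f^3).
≈ 25.000 × (0.1250 + 0.0156 + 0.0020) ≈ 25.000 × 0.1426 ≈ 3.565 μg/mL.

3.6 μg/mL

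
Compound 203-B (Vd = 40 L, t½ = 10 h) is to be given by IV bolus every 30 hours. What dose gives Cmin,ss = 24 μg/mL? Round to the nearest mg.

6720 mg

τ/t½ = 30/10 ≈ 3, so f = (1/2)^(30/10) ≈ 0.125000.
Cmin,ss = (D/Vd)·f/(1−f), so D = Cmin,ss·Vd·(1−f)/f.
D = 24 × 40 × (1−f)/f ≈ 24 × 40 × 7.00000 ≈ 6720.00 mg.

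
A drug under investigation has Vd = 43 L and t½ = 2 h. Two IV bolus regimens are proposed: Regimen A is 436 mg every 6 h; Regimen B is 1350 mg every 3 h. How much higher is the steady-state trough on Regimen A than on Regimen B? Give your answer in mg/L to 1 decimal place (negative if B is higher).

Regimen A: f = (1/2)^(6/2) ≈ 0.1250; Cmin,ss = (436/43)·f/(1−f) ≈ 1.449 mg/L.
Regimen B: f = (1/2)^(3/2) ≈ 0.3536; Cmin,ss = (1350/43)·f/(1−f) ≈ 17.174 mg/L.
Difference ≈ 1.449 − 17.174 ≈ -15.725 mg/L.

-15.7 mg/L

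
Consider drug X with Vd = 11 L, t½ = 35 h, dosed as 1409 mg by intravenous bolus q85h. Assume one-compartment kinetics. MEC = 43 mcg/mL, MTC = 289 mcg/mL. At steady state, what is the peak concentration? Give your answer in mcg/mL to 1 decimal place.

Over one 85-h interval, 85/35 ≈ 2.4286 half-lives elapse, leaving f ≈ 0.1857 of each dose.
Accumulation ratio R = 1/(1 − f) ≈ 1/0.8143 ≈ 1.2280.
Single-dose peak C₀ = D/Vd = 1409/11 ≈ 128.091 mcg/mL.
Steady-state peak Cmax,ss = C₀·R ≈ 128.091 × 1.2280 ≈ 157.296 mcg/mL.
Peak 157.3 mcg/mL vs MTC 289 mcg/mL: below toxic threshold.

157.3 mcg/mL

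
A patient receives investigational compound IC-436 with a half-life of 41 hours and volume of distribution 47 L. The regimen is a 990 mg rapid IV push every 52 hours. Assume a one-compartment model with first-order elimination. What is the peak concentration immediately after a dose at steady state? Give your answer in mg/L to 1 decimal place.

τ/t½ = 52/41 ≈ 1.2683, so fraction remaining f = (1/2)^(52/41) ≈ 0.4152.
Accumulation ratio R = 1/(1 − f) ≈ 1/0.5848 ≈ 1.7100.
Each bolus raises the concentration by D/Vd = 990/47 ≈ 21.064 mg/L.
Steady-state peak Cmax,ss = C₀·R ≈ 21.064 × 1.7100 ≈ 36.019 mg/L.

36.0 mg/L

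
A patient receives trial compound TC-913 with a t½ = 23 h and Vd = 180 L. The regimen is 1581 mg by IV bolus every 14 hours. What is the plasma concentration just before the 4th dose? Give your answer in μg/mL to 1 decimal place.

12.0 μg/mL

f = (1/2)^(τ/t½) = (1/2)^(14/23) ≈ 0.6558.
C₀ = D/Vd = 1581/180 ≈ 8.783 μg/mL.
Before the 4th dose, 3 doses have been given. Superposition: Cmin = C₀·(f + f² + … + f^3).
≈ 8.783 × (0.6558 + 0.4301 + 0.2820) ≈ 8.783 × 1.3679 ≈ 12.014 μg/mL.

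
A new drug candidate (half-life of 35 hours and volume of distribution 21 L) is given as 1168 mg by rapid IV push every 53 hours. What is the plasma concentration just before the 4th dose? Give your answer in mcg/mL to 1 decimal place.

28.7 mcg/mL

f = (1/2)^(τ/t½) = (1/2)^(53/35) ≈ 0.3501.
C₀ = D/Vd = 1168/21 ≈ 55.619 mcg/mL.
Before the 4th dose, 3 doses have been given. Superposition: Cmin = C₀·(f + f² + … + f^3).
≈ 55.619 × (0.3501 + 0.1226 + 0.0429) ≈ 55.619 × 0.5156 ≈ 28.677 mcg/mL.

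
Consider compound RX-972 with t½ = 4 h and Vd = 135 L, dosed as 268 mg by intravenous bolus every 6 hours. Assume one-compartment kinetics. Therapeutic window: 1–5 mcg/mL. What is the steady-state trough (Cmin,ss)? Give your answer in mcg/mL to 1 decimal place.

1.1 mcg/mL

Over one 6-h interval, 6/4 ≈ 1.5 half-lives elapse, leaving f ≈ 0.3536 of each dose.
Each bolus raises the concentration by D/Vd = 268/135 ≈ 1.985 mcg/mL.
Steady-state trough Cmin,ss = C₀·f/(1−f) ≈ 1.985 × 0.3536/0.6464 ≈ 1.086 mcg/mL.
Trough 1.1 mcg/mL vs MEC 1 mcg/mL: adequate.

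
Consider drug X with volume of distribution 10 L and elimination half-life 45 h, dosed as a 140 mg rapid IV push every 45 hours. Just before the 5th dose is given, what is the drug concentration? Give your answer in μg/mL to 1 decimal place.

f = (1/2)^(τ/t½) = (1/2)^(45/45) ≈ 0.5000.
C₀ = D/Vd = 140/10 ≈ 14.000 μg/mL.
Before the 5th dose, 4 doses have been given. Superposition: Cmin = C₀·(f + f² + … + f^4).
≈ 14.000 × (0.5000 + 0.2500 + 0.1250 + 0.0625) ≈ 14.000 × 0.9375 ≈ 13.125 μg/mL.

13.1 μg/mL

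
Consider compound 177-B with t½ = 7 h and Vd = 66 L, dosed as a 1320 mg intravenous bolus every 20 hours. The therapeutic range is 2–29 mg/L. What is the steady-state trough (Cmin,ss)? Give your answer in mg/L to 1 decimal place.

3.2 mg/L

Over one 20-h interval, 20/7 ≈ 2.8571 half-lives elapse, leaving f ≈ 0.1380 of each dose.
Single-dose peak C₀ = D/Vd = 1320/66 ≈ 20.000 mg/L.
Steady-state trough Cmin,ss = C₀·f/(1−f) ≈ 20.000 × 0.1380/0.8620 ≈ 3.202 mg/L.
Trough 3.2 mg/L vs MEC 2 mg/L: adequate.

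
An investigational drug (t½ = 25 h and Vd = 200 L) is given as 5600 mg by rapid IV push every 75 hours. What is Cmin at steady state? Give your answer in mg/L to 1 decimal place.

4.0 mg/L

τ = 75 h = 3 half-lives, so f = (1/2)^3 = 0.125.
At steady state, R = 1/(1 − 0.125) = 8/7.
Single-dose peak C₀ = D/Vd = 5600/200 = 28 mg/L.
Steady-state peak Cmax,ss = C₀·R = 28 × 8/7 ≈ 32.000 mg/L.
Steady-state trough Cmin,ss = Cmax,ss·f ≈ 32.000 × 0.125 ≈ 4.000 mg/L.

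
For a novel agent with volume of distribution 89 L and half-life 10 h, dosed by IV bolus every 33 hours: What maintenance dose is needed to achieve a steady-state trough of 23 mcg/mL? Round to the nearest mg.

18114 mg

τ/t½ = 33/10 ≈ 3.3, so f = (1/2)^(33/10) ≈ 0.101532.
Cmin,ss = (D/Vd)·f/(1−f), so D = Cmin,ss·Vd·(1−f)/f.
D = 23 × 89 × (1−f)/f ≈ 23 × 89 × 8.84911 ≈ 18114.13 mg.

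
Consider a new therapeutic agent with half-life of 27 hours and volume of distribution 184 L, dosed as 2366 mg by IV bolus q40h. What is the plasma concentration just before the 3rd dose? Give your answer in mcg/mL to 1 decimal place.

f = (1/2)^(τ/t½) = (1/2)^(40/27) ≈ 0.3581.
C₀ = D/Vd = 2366/184 ≈ 12.859 mcg/mL.
Before the 3rd dose, 2 doses have been given. Superposition: Cmin = C₀·(f + f²).
≈ 12.859 × (0.3581 + 0.1282) ≈ 12.859 × 0.4863 ≈ 6.253 mcg/mL.

6.3 mcg/mL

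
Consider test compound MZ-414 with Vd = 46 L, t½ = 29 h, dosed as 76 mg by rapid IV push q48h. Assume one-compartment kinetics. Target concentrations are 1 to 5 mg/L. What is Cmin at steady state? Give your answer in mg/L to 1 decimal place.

0.8 mg/L

Over one 48-h interval, 48/29 ≈ 1.6552 half-lives elapse, leaving f ≈ 0.3175 of each dose.
Each bolus raises the concentration by D/Vd = 76/46 ≈ 1.652 mg/L.
Steady-state trough Cmin,ss = C₀·f/(1−f) ≈ 1.652 × 0.3175/0.6825 ≈ 0.769 mg/L.
Trough 0.8 mg/L vs MEC 1 mg/L: subtherapeutic.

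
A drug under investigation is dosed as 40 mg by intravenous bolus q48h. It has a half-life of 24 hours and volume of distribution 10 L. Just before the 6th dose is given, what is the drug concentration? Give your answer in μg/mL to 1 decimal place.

1.3 μg/mL

f = (1/2)^(τ/t½) = (1/2)^(48/24) ≈ 0.2500.
C₀ = D/Vd = 40/10 ≈ 4.000 μg/mL.
Before the 6th dose, 5 doses have been given. Superposition: Cmin = C₀·(f + f² + … + f^5).
≈ 4.000 × (0.2500 + 0.0625 + 0.0156 + 0.0039 + 0.0010) ≈ 4.000 × 0.3330 ≈ 1.332 μg/mL.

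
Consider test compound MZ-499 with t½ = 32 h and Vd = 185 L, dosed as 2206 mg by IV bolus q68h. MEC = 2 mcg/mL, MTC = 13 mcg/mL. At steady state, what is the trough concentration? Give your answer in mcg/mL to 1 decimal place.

Over one 68-h interval, 68/32 ≈ 2.125 half-lives elapse, leaving f ≈ 0.2293 of each dose.
At steady state, accumulation factor R = 1/(1 − e^(−kτ)) ≈ 1.2975.
Each bolus raises the concentration by D/Vd = 2206/185 ≈ 11.924 mcg/mL.
Cmax,ss = C₀/(1 − f) ≈ 11.924/0.7707 ≈ 15.472 mcg/mL.
One interval later, Cmin,ss = Cmax,ss·e^(−kτ) ≈ 15.472 × 0.2293 ≈ 3.548 mcg/mL.
Trough 3.5 mcg/mL vs MEC 2 mcg/mL: adequate.

3.5 mcg/mL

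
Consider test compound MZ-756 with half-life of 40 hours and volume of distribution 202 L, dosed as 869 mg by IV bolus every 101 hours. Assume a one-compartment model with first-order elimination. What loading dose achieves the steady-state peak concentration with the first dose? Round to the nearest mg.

f = (1/2)^(101/40) ≈ 0.173740; accumulation ratio R = 1/(1−f) ≈ 1.21027.
Loading dose to hit Cmax,ss on first dose: D_load = D_maint·R ≈ 869 × 1.21027 ≈ 1051.72 mg.

1052 mg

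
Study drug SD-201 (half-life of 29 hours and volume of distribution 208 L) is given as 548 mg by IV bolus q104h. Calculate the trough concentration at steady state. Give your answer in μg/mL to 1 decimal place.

0.2 μg/mL

Over one 104-h interval, 104/29 ≈ 3.5862 half-lives elapse, leaving f ≈ 0.0833 of each dose.
At steady state, accumulation factor R = 1/(1 − e^(−kτ)) ≈ 1.0909.
Single-dose peak C₀ = D/Vd = 548/208 ≈ 2.635 μg/mL.
Cmax,ss = C₀/(1 − f) ≈ 2.635/0.9167 ≈ 2.874 μg/mL.
Steady-state trough Cmin,ss = Cmax,ss·f ≈ 2.874 × 0.0833 ≈ 0.239 μg/mL.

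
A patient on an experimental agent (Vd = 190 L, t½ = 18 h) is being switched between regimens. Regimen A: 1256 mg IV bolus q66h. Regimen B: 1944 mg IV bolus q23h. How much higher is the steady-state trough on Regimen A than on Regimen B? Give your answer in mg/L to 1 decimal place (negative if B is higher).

Regimen A: f = (1/2)^(66/18) ≈ 0.0787; Cmin,ss = (1256/190)·f/(1−f) ≈ 0.565 mg/L.
Regimen B: f = (1/2)^(23/18) ≈ 0.4124; Cmin,ss = (1944/190)·f/(1−f) ≈ 7.181 mg/L.
Difference ≈ 0.565 − 7.181 ≈ -6.616 mg/L.

-6.6 mg/L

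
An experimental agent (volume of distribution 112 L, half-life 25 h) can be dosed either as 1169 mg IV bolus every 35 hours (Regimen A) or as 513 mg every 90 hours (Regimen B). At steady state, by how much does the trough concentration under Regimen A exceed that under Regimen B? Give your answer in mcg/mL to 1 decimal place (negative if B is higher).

6.0 mcg/mL

Regimen A: f = (1/2)^(35/25) ≈ 0.3789; Cmin,ss = (1169/112)·f/(1−f) ≈ 6.367 mcg/mL.
Regimen B: f = (1/2)^(90/25) ≈ 0.0825; Cmin,ss = (513/112)·f/(1−f) ≈ 0.412 mcg/mL.
Difference ≈ 6.367 − 0.412 ≈ 5.955 mcg/mL.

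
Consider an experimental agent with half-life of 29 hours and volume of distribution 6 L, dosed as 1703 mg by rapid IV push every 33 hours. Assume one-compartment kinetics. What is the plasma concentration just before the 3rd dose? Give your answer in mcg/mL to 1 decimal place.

187.6 mcg/mL

f = (1/2)^(τ/t½) = (1/2)^(33/29) ≈ 0.4544.
C₀ = D/Vd = 1703/6 ≈ 283.833 mcg/mL.
Before the 3rd dose, 2 doses have been given. Superposition: Cmin = C₀·(f + f²).
≈ 283.833 × (0.4544 + 0.2065) ≈ 283.833 × 0.6609 ≈ 187.585 mcg/mL.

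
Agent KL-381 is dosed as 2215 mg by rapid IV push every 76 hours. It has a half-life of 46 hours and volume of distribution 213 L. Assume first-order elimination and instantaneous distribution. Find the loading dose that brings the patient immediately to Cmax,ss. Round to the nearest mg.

3249 mg

f = (1/2)^(76/46) ≈ 0.318160; accumulation ratio R = 1/(1−f) ≈ 1.46662.
Loading dose to hit Cmax,ss on first dose: D_load = D_maint·R ≈ 2215 × 1.46662 ≈ 3248.56 mg.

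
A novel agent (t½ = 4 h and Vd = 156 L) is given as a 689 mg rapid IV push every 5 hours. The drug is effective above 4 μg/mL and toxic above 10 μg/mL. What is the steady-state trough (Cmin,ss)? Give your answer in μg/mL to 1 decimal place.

τ/t½ = 5/4 ≈ 1.25, so fraction remaining f = (1/2)^(5/4) ≈ 0.4204.
Each bolus raises the concentration by D/Vd = 689/156 ≈ 4.417 μg/mL.
Steady-state trough Cmin,ss = C₀·f/(1−f) ≈ 4.417 × 0.4204/0.5796 ≈ 3.204 μg/mL.
Trough 3.2 μg/mL vs MEC 4 μg/mL: subtherapeutic.

3.2 μg/mL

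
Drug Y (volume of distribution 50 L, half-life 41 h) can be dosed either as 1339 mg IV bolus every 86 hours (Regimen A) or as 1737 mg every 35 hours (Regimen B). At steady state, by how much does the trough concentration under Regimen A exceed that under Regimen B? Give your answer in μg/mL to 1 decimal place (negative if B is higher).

Regimen A: f = (1/2)^(86/41) ≈ 0.2337; Cmin,ss = (1339/50)·f/(1−f) ≈ 8.167 μg/mL.
Regimen B: f = (1/2)^(35/41) ≈ 0.5534; Cmin,ss = (1737/50)·f/(1−f) ≈ 43.048 μg/mL.
Difference ≈ 8.167 − 43.048 ≈ -34.881 μg/mL.

-34.9 μg/mL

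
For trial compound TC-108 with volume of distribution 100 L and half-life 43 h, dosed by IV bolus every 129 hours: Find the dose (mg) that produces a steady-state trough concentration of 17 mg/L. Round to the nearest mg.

11900 mg

τ/t½ = 129/43 ≈ 3, so f = (1/2)^(129/43) ≈ 0.125000.
Cmin,ss = (D/Vd)·f/(1−f), so D = Cmin,ss·Vd·(1−f)/f.
D = 17 × 100 × (1−f)/f ≈ 17 × 100 × 7.00000 ≈ 11900.00 mg.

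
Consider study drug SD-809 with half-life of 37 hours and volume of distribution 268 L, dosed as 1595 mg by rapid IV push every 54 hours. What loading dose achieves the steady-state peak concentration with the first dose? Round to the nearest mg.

f = (1/2)^(54/37) ≈ 0.363629; accumulation ratio R = 1/(1−f) ≈ 1.57141.
Loading dose to hit Cmax,ss on first dose: D_load = D_maint·R ≈ 1595 × 1.57141 ≈ 2506.40 mg.

2506 mg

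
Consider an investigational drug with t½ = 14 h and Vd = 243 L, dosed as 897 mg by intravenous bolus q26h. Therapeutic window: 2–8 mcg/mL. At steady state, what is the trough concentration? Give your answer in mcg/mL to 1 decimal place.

τ/t½ = 26/14 ≈ 1.8571, so fraction remaining f = (1/2)^(26/14) ≈ 0.2760.
At steady state, accumulation factor R = 1/(1 − e^(−kτ)) ≈ 1.3812.
Each bolus raises the concentration by D/Vd = 897/243 ≈ 3.691 mcg/mL.
Steady-state peak Cmax,ss = C₀·R ≈ 3.691 × 1.3812 ≈ 5.098 mcg/mL.
Steady-state trough Cmin,ss = Cmax,ss·f ≈ 5.098 × 0.2760 ≈ 1.407 mcg/mL.
Trough 1.4 mcg/mL vs MEC 2 mcg/mL: subtherapeutic.

1.4 mcg/mL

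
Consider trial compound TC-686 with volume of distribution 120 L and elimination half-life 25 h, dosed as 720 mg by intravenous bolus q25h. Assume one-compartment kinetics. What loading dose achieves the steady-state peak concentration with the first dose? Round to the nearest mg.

f = (1/2)^(25/25) ≈ 0.500000; accumulation ratio R = 1/(1−f) ≈ 2.00000.
Loading dose to hit Cmax,ss on first dose: D_load = D_maint·R ≈ 720 × 2.00000 ≈ 1440.00 mg.

1440 mg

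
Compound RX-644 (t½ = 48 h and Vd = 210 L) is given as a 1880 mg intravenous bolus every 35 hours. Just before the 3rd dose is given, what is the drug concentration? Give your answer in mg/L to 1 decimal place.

f = (1/2)^(τ/t½) = (1/2)^(35/48) ≈ 0.6033.
C₀ = D/Vd = 1880/210 ≈ 8.952 mg/L.
Before the 3rd dose, 2 doses have been given. Superposition: Cmin = C₀·(f + f²).
≈ 8.952 × (0.6033 + 0.3640) ≈ 8.952 × 0.9673 ≈ 8.659 mg/L.

8.7 mg/L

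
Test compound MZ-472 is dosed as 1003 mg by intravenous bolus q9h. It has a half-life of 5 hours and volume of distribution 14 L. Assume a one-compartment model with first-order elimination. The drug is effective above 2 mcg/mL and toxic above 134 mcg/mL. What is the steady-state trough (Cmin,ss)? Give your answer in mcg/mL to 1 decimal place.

τ/t½ = 9/5 ≈ 1.8, so fraction remaining f = (1/2)^(9/5) ≈ 0.2872.
At steady state, accumulation factor R = 1/(1 − e^(−kτ)) ≈ 1.4029.
Each bolus raises the concentration by D/Vd = 1003/14 ≈ 71.643 mcg/mL.
Cmax,ss = C₀/(1 − f) ≈ 71.643/0.7128 ≈ 100.509 mcg/mL.
Steady-state trough Cmin,ss = Cmax,ss·f ≈ 100.509 × 0.2872 ≈ 28.866 mcg/mL.
Trough 28.9 mcg/mL vs MEC 2 mcg/mL: adequate.

28.9 mcg/mL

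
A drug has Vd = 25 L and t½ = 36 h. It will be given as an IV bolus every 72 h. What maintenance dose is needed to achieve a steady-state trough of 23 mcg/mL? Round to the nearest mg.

1725 mg

τ/t½ = 72/36 ≈ 2, so f = (1/2)^(72/36) ≈ 0.250000.
Cmin,ss = (D/Vd)·f/(1−f), so D = Cmin,ss·Vd·(1−f)/f.
D = 23 × 25 × (1−f)/f ≈ 23 × 25 × 3.00000 ≈ 1725.00 mg.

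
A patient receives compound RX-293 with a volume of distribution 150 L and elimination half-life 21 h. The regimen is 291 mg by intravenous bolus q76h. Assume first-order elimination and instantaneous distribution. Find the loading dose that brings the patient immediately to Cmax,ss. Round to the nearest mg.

f = (1/2)^(76/21) ≈ 0.081388; accumulation ratio R = 1/(1−f) ≈ 1.08860.
Loading dose to hit Cmax,ss on first dose: D_load = D_maint·R ≈ 291 × 1.08860 ≈ 316.78 mg.

317 mg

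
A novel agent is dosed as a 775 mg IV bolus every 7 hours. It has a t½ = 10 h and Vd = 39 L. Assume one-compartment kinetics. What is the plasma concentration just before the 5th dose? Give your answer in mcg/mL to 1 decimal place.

f = (1/2)^(τ/t½) = (1/2)^(7/10) ≈ 0.6156.
C₀ = D/Vd = 775/39 ≈ 19.872 mcg/mL.
Before the 5th dose, 4 doses have been given. Superposition: Cmin = C₀·(f + f² + … + f^4).
≈ 19.872 × (0.6156 + 0.3790 + 0.2333 + 0.1436) ≈ 19.872 × 1.3715 ≈ 27.254 mcg/mL.

27.3 mcg/mL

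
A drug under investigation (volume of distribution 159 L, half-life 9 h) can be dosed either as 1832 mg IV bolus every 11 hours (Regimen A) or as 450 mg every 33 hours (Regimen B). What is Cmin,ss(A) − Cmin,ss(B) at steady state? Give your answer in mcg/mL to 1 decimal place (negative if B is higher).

8.4 mcg/mL

Regimen A: f = (1/2)^(11/9) ≈ 0.4286; Cmin,ss = (1832/159)·f/(1−f) ≈ 8.643 mcg/mL.
Regimen B: f = (1/2)^(33/9) ≈ 0.0787; Cmin,ss = (450/159)·f/(1−f) ≈ 0.242 mcg/mL.
Difference ≈ 8.643 − 0.242 ≈ 8.401 mcg/mL.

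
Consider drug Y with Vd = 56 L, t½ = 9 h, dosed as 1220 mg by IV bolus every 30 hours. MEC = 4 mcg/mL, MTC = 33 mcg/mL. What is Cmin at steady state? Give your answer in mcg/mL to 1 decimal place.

k = ln2/t½ = ln2/9 ≈ 0.077016 h⁻¹; fraction remaining f = e^(−kτ) = e^(−0.077016×30) ≈ 0.0992.
Accumulation ratio R = 1/(1 − f) ≈ 1/0.9008 ≈ 1.1101.
Each bolus raises the concentration by D/Vd = 1220/56 ≈ 21.786 mcg/mL.
Cmax,ss = C₀/(1 − f) ≈ 21.786/0.9008 ≈ 24.185 mcg/mL.
One interval later, Cmin,ss = Cmax,ss·e^(−kτ) ≈ 24.185 × 0.0992 ≈ 2.399 mcg/mL.
Trough 2.4 mcg/mL vs MEC 4 mcg/mL: subtherapeutic.

2.4 mcg/mL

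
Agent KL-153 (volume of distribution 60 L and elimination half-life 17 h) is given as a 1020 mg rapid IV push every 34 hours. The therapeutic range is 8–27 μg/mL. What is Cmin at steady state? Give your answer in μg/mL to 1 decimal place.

5.7 μg/mL

τ = 34 h = 2 half-lives, so f = (1/2)^2 = 0.25.
Accumulation ratio R = 1/(1 − f) = 1/0.75 = 4/3.
Single-dose peak C₀ = D/Vd = 1020/60 = 17 μg/mL.
Steady-state peak Cmax,ss = C₀·R = 17 × 4/3 ≈ 22.667 μg/mL.
Steady-state trough Cmin,ss = Cmax,ss·f ≈ 22.667 × 0.25 ≈ 5.667 μg/mL.
Trough 5.7 μg/mL vs MEC 8 μg/mL: subtherapeutic.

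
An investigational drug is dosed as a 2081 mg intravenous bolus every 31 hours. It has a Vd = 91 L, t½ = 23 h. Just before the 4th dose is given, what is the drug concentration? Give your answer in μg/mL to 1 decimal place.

13.9 μg/mL

f = (1/2)^(τ/t½) = (1/2)^(31/23) ≈ 0.3929.
C₀ = D/Vd = 2081/91 ≈ 22.868 μg/mL.
Before the 4th dose, 3 doses have been given. Superposition: Cmin = C₀·(f + f² + … + f^3).
≈ 22.868 × (0.3929 + 0.1544 + 0.0607) ≈ 22.868 × 0.6080 ≈ 13.904 μg/mL.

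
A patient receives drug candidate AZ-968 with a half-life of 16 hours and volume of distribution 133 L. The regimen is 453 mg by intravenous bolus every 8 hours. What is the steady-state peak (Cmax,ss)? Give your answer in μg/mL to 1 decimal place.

11.6 μg/mL

τ/t½ = 8/16 ≈ 0.5, so fraction remaining f = (1/2)^(8/16) ≈ 0.7071.
Accumulation ratio R = 1/(1 − f) ≈ 1/0.2929 ≈ 3.4141.
Single-dose peak C₀ = D/Vd = 453/133 ≈ 3.406 μg/mL.
Steady-state peak Cmax,ss = C₀·R ≈ 3.406 × 3.4141 ≈ 11.628 μg/mL.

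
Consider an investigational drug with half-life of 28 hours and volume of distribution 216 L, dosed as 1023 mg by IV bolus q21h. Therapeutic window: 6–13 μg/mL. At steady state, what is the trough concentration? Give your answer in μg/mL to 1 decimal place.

Over one 21-h interval, 21/28 ≈ 0.75 half-lives elapse, leaving f ≈ 0.5946 of each dose.
At steady state, accumulation factor R = 1/(1 − e^(−kτ)) ≈ 2.4667.
Each bolus raises the concentration by D/Vd = 1023/216 ≈ 4.736 μg/mL.
Steady-state peak Cmax,ss = C₀·R ≈ 4.736 × 2.4667 ≈ 11.682 μg/mL.
One interval later, Cmin,ss = Cmax,ss·e^(−kτ) ≈ 11.682 × 0.5946 ≈ 6.946 μg/mL.
Trough 6.9 μg/mL vs MEC 6 μg/mL: adequate.

6.9 μg/mL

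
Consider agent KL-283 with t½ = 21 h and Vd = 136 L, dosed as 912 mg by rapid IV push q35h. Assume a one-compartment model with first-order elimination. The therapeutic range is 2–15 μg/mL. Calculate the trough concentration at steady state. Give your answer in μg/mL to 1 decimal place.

3.1 μg/mL

τ/t½ = 35/21 ≈ 1.6667, so fraction remaining f = (1/2)^(35/21) ≈ 0.3150.
At steady state, accumulation factor R = 1/(1 − e^(−kτ)) ≈ 1.4599.
Each bolus raises the concentration by D/Vd = 912/136 ≈ 6.706 μg/mL.
Cmax,ss = C₀/(1 − f) ≈ 6.706/0.6850 ≈ 9.790 μg/mL.
One interval later, Cmin,ss = Cmax,ss·e^(−kτ) ≈ 9.790 × 0.3150 ≈ 3.084 μg/mL.
Trough 3.1 μg/mL vs MEC 2 μg/mL: adequate.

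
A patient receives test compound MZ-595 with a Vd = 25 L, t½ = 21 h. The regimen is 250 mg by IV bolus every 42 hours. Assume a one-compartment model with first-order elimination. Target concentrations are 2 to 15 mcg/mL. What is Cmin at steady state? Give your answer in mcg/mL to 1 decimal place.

3.3 mcg/mL

τ = 42 h = 2 half-lives, so f = (1/2)^2 = 0.25.
Accumulation ratio R = 1/(1 − f) = 1/0.75 = 4/3.
Single-dose peak C₀ = D/Vd = 250/25 = 10 mcg/mL.
Steady-state peak Cmax,ss = C₀·R = 10 × 4/3 ≈ 13.333 mcg/mL.
Steady-state trough Cmin,ss = Cmax,ss·f ≈ 13.333 × 0.25 ≈ 3.333 mcg/mL.
Trough 3.3 mcg/mL vs MEC 2 mcg/mL: adequate.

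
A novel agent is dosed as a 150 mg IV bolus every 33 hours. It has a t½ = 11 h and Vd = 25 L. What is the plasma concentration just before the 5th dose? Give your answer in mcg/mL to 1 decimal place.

0.9 mcg/mL

f = (1/2)^(τ/t½) = (1/2)^(33/11) ≈ 0.1250.
C₀ = D/Vd = 150/25 ≈ 6.000 mcg/mL.
Before the 5th dose, 4 doses have been given. Superposition: Cmin = C₀·(f + f² + … + f^4).
≈ 6.000 × (0.1250 + 0.0156 + 0.0020 + 0.0002) ≈ 6.000 × 0.1428 ≈ 0.857 mcg/mL.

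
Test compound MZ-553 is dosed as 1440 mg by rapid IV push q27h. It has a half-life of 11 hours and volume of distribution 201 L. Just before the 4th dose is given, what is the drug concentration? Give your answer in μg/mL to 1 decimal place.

f = (1/2)^(τ/t½) = (1/2)^(27/11) ≈ 0.1824.
C₀ = D/Vd = 1440/201 ≈ 7.164 μg/mL.
Before the 4th dose, 3 doses have been given. Superposition: Cmin = C₀·(f + f² + … + f^3).
≈ 7.164 × (0.1824 + 0.0333 + 0.0061) ≈ 7.164 × 0.2218 ≈ 1.589 μg/mL.

1.6 μg/mL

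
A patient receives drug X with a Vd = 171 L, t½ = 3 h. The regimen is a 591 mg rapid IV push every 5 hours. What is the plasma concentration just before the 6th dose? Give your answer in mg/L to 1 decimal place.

1.6 mg/L

f = (1/2)^(τ/t½) = (1/2)^(5/3) ≈ 0.3150.
C₀ = D/Vd = 591/171 ≈ 3.456 mg/L.
Before the 6th dose, 5 doses have been given. Superposition: Cmin = C₀·(f + f² + … + f^5).
≈ 3.456 × (0.3150 + 0.0992 + 0.0313 + 0.0098 + 0.0031) ≈ 3.456 × 0.4584 ≈ 1.584 mg/L.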